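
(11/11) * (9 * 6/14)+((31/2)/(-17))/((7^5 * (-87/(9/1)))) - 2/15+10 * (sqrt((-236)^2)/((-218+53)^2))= 343832546867/90232917390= 3.81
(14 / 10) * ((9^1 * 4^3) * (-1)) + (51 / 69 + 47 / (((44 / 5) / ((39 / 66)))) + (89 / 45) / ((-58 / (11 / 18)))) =-802.53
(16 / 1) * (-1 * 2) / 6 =-16 / 3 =-5.33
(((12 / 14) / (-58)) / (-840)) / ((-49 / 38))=-19 / 1392580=-0.00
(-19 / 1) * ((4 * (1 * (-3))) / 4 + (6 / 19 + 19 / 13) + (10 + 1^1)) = -2415 / 13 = -185.77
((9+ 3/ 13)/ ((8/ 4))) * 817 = 49020/ 13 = 3770.77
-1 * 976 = -976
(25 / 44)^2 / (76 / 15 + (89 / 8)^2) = 37500 / 14965159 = 0.00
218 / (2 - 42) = -109 / 20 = -5.45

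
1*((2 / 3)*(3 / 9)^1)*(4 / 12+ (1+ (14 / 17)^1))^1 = 220 / 459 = 0.48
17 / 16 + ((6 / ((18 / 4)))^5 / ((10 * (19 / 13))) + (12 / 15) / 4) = 572813 / 369360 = 1.55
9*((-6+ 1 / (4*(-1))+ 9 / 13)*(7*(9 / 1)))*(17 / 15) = -928557 / 260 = -3571.37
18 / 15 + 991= 4961 / 5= 992.20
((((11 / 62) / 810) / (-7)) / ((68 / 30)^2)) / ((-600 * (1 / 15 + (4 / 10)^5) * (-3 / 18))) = -6875 / 8681486016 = -0.00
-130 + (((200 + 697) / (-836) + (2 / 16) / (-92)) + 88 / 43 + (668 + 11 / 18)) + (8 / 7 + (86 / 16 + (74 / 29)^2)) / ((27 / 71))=603316311970973 / 1051357351968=573.85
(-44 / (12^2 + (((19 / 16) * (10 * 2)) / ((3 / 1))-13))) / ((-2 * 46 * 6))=22 / 38341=0.00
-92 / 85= -1.08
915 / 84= 305 / 28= 10.89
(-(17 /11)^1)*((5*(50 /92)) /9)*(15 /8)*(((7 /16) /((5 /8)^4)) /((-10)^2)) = -476 /18975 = -0.03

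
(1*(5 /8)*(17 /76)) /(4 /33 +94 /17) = 9537 /385472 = 0.02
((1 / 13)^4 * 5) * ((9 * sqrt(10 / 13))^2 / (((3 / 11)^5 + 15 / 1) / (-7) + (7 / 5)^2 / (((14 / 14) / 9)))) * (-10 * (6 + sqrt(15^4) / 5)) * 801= -2220444360337500 / 7722262088021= -287.54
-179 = -179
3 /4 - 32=-125 /4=-31.25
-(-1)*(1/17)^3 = 1/4913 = 0.00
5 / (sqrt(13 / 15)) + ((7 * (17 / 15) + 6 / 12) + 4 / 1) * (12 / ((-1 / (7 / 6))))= -2611 / 15 + 5 * sqrt(195) / 13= -168.70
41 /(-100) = -41 /100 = -0.41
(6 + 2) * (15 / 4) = 30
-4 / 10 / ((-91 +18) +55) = 1 / 45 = 0.02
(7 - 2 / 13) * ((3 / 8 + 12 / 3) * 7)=21805 / 104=209.66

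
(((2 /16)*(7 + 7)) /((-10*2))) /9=-7 /720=-0.01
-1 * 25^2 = -625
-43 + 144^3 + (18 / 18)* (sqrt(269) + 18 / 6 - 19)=sqrt(269) + 2985925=2985941.40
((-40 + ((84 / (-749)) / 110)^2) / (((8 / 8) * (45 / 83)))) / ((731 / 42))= -1609752256168 / 379753312125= -4.24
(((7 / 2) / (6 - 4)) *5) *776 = 6790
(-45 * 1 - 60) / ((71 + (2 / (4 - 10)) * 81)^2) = -105 / 1936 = -0.05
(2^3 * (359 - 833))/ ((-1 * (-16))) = -237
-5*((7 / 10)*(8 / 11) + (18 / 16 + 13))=-6439 / 88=-73.17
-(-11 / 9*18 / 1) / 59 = 22 / 59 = 0.37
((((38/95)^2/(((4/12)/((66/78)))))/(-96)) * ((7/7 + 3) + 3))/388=-77/1008800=-0.00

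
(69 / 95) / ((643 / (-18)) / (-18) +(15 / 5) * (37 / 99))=245916 / 1051555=0.23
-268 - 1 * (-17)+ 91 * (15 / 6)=-47 / 2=-23.50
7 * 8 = 56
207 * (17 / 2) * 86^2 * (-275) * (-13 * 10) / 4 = 116306029125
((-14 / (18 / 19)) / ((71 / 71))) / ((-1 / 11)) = 1463 / 9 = 162.56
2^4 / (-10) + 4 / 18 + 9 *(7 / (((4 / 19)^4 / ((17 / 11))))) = 6280646003 / 126720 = 49563.18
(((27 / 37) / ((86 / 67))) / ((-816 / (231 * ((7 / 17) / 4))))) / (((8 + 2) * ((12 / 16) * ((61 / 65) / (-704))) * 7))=6639633 / 28047739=0.24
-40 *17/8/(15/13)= -221/3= -73.67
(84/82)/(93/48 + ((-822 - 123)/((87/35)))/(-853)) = 16623264/38673127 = 0.43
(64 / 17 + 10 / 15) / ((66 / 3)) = 113 / 561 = 0.20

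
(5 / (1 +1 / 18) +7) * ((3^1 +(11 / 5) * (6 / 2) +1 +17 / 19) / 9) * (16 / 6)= 649376 / 16245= 39.97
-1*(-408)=408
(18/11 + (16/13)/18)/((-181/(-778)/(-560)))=-955881920/232947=-4103.43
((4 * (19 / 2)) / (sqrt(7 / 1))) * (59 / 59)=38 * sqrt(7) / 7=14.36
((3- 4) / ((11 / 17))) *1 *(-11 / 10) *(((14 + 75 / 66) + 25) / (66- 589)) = -15011 / 115060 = -0.13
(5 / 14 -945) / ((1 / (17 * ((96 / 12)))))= -899300 / 7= -128471.43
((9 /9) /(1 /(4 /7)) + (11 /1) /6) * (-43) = -103.40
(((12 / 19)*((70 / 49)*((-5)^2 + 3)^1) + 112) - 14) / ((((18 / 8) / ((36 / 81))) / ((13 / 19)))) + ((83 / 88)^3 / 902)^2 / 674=124056416013051846812558833 / 7446654856873857068826624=16.66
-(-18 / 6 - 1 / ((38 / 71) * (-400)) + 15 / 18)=98587 / 45600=2.16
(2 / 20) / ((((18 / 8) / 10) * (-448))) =-0.00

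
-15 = -15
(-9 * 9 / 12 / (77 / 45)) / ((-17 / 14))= 1215 / 374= 3.25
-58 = -58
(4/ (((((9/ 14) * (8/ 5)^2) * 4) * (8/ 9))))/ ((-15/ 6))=-35/ 128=-0.27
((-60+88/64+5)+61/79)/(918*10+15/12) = -33403/5802550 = -0.01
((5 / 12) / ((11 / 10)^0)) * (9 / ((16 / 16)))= 3.75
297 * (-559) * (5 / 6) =-276705 / 2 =-138352.50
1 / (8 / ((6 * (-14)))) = -21 / 2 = -10.50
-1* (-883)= 883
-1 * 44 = -44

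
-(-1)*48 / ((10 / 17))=408 / 5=81.60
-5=-5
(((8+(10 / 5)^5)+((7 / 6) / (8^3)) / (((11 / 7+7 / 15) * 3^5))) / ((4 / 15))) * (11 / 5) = 23430023815 / 71000064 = 330.00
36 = 36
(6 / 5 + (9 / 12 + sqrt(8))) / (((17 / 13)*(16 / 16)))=507 / 340 + 26*sqrt(2) / 17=3.65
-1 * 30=-30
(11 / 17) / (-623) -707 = -7487848 / 10591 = -707.00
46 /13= 3.54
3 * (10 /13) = 30 /13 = 2.31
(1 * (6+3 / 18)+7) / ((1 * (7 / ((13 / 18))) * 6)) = 1027 / 4536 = 0.23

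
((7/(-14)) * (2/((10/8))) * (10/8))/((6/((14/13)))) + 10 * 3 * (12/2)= 7013/39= 179.82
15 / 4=3.75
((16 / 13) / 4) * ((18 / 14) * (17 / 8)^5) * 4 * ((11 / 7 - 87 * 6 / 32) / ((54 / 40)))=-901609195 / 1204224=-748.71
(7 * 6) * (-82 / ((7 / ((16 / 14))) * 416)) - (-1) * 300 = 27177 / 91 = 298.65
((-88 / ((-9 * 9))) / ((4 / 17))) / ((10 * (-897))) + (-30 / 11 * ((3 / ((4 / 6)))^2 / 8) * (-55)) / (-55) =-441424187 / 63938160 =-6.90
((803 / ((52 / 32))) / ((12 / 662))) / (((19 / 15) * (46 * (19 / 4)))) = 10631720 / 107939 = 98.50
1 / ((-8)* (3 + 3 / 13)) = -13 / 336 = -0.04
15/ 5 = 3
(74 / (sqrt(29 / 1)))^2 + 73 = 7593 / 29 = 261.83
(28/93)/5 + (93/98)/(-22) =17123/1002540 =0.02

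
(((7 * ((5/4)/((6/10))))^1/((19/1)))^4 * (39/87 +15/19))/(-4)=-0.11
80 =80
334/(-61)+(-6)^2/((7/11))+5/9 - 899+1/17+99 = -48886508/65331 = -748.29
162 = 162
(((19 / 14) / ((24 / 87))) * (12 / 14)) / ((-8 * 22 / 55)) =-8265 / 6272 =-1.32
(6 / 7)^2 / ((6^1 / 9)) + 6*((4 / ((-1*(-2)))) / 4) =201 / 49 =4.10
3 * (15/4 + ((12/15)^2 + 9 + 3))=4917/100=49.17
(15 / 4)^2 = 225 / 16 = 14.06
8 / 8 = 1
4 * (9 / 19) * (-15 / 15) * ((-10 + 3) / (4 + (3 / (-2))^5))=-8064 / 2185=-3.69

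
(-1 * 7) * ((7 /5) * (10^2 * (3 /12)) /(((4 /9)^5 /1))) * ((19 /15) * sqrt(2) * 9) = -164923857 * sqrt(2) /1024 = -227771.05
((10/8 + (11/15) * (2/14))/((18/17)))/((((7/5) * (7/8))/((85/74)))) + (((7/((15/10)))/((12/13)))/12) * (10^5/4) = 7218828455/685314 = 10533.61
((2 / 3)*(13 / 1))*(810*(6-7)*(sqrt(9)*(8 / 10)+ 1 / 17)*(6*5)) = -8803080 / 17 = -517828.24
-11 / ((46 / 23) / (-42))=231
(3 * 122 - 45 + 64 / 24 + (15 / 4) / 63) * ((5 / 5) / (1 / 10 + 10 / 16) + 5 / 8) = 4214915 / 6496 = 648.85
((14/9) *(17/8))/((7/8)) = 34/9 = 3.78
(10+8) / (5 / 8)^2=1152 / 25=46.08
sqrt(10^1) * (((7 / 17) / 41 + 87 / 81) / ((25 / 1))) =20402 * sqrt(10) / 470475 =0.14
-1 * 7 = -7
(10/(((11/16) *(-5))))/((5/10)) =-64/11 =-5.82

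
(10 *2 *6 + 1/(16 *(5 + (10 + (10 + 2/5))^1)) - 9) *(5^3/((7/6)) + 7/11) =1871897543/156464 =11963.76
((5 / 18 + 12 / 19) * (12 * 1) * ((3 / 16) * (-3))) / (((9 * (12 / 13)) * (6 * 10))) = -4043 / 328320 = -0.01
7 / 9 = 0.78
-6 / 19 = -0.32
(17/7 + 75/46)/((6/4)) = 1307/483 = 2.71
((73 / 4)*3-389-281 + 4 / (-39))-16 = -98491 / 156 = -631.35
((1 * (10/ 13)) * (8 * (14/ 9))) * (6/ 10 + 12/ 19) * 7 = 1568/ 19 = 82.53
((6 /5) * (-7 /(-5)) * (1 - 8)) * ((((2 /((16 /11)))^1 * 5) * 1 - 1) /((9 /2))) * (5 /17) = -2303 /510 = -4.52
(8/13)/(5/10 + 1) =0.41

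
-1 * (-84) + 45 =129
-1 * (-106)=106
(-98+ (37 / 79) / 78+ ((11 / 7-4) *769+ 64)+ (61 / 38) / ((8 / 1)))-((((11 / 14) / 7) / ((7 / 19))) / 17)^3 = -353069212835814228779 / 185692518371999184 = -1901.36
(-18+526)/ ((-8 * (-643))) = 127/ 1286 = 0.10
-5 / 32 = -0.16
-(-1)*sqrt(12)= 2*sqrt(3)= 3.46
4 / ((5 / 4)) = 16 / 5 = 3.20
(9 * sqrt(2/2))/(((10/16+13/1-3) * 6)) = 12/85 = 0.14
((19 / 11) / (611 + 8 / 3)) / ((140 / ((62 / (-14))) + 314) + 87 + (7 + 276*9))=1767 / 1795696672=0.00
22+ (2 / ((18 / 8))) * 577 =534.89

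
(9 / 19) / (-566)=-9 / 10754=-0.00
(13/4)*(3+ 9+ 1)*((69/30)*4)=3887/10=388.70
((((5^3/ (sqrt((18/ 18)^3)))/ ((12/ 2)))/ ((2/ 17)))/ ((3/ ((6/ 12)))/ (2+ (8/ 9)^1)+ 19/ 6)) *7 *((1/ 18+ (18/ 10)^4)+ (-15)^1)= -77391769/ 73620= -1051.23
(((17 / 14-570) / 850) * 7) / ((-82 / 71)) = 565373 / 139400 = 4.06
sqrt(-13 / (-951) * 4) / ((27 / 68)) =0.59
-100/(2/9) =-450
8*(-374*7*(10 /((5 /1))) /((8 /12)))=-62832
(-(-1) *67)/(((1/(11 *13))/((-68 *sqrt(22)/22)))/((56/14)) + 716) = 118456 *sqrt(22)/35254393427967 + 3298944636416/35254393427967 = 0.09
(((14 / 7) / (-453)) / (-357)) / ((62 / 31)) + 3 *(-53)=-25713638 / 161721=-159.00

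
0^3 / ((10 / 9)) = 0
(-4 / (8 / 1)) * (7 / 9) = -7 / 18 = -0.39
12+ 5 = 17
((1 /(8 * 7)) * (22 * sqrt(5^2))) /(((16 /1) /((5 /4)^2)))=1375 /7168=0.19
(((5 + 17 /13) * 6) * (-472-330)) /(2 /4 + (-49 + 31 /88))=630.41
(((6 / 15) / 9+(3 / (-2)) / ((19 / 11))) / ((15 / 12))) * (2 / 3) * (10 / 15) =-11272 / 38475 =-0.29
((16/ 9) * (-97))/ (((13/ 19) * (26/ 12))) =-58976/ 507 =-116.32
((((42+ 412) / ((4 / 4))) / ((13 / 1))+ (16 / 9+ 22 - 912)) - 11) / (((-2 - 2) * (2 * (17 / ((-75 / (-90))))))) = 505615 / 95472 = 5.30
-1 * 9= -9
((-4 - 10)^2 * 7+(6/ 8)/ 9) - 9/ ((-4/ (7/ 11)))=1373.52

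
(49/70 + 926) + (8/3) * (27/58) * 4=270183/290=931.67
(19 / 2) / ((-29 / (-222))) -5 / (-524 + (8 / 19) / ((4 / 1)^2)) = 41997809 / 577419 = 72.73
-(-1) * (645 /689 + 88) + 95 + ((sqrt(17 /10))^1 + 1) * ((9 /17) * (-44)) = 1881600 /11713 - 198 * sqrt(170) /85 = 130.27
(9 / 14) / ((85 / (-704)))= -3168 / 595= -5.32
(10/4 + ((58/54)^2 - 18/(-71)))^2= 163588700521/10715976324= 15.27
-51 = -51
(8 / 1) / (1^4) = 8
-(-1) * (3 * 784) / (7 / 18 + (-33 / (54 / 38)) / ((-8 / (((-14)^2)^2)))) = 672 / 31861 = 0.02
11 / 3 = 3.67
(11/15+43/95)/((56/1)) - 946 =-7548911/7980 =-945.98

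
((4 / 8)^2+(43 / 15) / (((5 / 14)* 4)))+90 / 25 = 1757 / 300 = 5.86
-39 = -39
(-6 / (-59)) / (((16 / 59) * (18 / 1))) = 1 / 48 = 0.02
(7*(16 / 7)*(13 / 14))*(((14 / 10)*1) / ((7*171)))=104 / 5985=0.02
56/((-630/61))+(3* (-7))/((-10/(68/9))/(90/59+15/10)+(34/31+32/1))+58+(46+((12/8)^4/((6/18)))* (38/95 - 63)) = -83840591335/98311824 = -852.80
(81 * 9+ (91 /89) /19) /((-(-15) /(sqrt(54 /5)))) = 246566 * sqrt(30) /8455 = 159.73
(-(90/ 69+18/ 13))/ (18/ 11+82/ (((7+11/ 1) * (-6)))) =-477576/ 155779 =-3.07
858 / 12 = 143 / 2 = 71.50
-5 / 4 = -1.25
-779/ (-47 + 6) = 19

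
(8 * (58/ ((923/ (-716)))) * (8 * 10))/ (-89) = 26577920/ 82147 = 323.54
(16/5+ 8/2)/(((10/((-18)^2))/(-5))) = -5832/5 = -1166.40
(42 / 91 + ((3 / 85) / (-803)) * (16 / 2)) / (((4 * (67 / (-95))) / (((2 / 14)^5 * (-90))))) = 174940695 / 199835582947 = 0.00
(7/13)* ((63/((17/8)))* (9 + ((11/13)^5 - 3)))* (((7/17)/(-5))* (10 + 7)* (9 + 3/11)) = -353964162384/265474495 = -1333.33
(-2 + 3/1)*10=10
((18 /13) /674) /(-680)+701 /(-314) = -1044168953 /467715560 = -2.23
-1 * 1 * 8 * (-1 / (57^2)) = 8 / 3249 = 0.00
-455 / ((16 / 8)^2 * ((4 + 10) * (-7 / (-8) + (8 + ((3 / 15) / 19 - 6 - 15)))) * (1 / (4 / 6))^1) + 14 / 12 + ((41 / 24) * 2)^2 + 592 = 267498293 / 441936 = 605.29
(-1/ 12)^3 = -1/ 1728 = -0.00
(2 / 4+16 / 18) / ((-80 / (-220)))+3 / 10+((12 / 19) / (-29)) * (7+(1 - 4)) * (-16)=1093613 / 198360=5.51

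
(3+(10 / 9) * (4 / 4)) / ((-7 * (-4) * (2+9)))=37 / 2772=0.01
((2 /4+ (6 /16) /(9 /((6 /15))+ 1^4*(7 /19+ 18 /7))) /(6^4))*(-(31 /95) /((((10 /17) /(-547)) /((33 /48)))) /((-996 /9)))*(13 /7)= -0.00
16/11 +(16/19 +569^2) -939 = 67470278/209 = 322824.30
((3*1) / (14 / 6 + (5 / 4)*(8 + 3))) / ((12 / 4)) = 12 / 193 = 0.06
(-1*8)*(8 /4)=-16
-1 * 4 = -4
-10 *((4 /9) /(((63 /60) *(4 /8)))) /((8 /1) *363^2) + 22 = 547895302 /24904341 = 22.00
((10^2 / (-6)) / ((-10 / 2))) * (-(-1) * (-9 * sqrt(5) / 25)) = -6 * sqrt(5) / 5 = -2.68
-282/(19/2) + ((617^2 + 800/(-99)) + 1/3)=716005600/1881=380651.57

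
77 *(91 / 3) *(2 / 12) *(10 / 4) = 35035 / 36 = 973.19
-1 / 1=-1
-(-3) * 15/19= 45/19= 2.37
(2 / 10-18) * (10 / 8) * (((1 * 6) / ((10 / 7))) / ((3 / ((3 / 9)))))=-623 / 60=-10.38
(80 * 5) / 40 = 10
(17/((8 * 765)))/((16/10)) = 1/576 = 0.00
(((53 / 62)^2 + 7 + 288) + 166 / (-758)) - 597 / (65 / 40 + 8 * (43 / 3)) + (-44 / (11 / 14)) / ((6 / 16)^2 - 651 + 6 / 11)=77245419876946495 / 265937814329148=290.46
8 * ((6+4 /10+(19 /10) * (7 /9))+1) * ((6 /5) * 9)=19176 /25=767.04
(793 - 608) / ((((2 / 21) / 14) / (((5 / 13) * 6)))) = 62757.69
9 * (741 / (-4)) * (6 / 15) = -6669 / 10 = -666.90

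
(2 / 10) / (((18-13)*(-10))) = -1 / 250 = -0.00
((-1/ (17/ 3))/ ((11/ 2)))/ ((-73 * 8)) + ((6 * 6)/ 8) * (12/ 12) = 245721/ 54604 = 4.50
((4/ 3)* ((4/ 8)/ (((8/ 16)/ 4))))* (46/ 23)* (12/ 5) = 25.60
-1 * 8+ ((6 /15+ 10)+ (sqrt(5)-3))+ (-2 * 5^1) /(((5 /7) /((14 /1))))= -983 /5+ sqrt(5)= -194.36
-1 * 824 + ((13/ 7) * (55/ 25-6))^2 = -948391/ 1225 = -774.20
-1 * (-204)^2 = -41616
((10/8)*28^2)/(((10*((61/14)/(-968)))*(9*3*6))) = -664048/4941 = -134.40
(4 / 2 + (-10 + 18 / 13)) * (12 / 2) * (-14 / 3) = 2408 / 13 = 185.23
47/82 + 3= 293/82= 3.57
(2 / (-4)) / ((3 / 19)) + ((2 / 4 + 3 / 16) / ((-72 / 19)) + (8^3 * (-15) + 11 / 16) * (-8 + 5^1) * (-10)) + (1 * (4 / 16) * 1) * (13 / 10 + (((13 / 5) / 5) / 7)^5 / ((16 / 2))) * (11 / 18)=-43560439750357065929 / 189078750000000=-230382.52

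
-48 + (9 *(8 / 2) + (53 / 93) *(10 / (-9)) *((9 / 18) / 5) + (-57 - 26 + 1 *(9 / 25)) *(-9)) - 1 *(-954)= 35273203 / 20925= 1685.70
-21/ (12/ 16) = -28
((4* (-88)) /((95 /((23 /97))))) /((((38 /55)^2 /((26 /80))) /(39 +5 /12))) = -188239337 /7983876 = -23.58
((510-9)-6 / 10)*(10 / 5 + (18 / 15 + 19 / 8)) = 278973 / 100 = 2789.73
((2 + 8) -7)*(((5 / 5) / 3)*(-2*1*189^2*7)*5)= -2500470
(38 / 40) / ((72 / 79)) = 1.04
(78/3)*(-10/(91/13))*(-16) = 4160/7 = 594.29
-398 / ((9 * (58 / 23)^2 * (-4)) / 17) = 1789607 / 60552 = 29.55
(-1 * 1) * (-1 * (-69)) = -69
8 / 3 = 2.67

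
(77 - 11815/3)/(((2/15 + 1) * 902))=-28960/7667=-3.78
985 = 985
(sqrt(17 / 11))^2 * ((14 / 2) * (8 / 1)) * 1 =86.55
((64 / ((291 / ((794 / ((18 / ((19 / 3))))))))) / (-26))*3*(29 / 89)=-6999904 / 3030183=-2.31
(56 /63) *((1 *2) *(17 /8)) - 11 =-65 /9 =-7.22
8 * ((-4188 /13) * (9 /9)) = -33504 /13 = -2577.23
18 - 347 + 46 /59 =-19365 /59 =-328.22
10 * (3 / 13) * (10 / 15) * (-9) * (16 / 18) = -160 / 13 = -12.31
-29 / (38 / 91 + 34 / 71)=-187369 / 5792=-32.35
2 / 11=0.18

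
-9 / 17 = -0.53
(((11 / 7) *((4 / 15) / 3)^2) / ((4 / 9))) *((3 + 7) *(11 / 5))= 968 / 1575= 0.61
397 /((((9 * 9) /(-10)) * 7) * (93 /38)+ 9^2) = -150860 /21951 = -6.87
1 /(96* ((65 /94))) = 0.02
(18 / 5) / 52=9 / 130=0.07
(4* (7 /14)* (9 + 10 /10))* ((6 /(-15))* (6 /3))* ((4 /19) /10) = -32 /95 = -0.34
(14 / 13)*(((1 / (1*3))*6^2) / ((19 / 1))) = 168 / 247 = 0.68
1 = 1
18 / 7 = 2.57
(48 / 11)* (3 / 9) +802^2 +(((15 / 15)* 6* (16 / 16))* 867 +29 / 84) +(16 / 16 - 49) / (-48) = 599129731 / 924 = 648408.80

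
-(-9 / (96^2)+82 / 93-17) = 1535069 / 95232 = 16.12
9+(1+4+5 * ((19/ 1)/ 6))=179/ 6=29.83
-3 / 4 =-0.75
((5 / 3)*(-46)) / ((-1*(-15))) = -5.11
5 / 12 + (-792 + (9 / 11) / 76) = -496316 / 627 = -791.57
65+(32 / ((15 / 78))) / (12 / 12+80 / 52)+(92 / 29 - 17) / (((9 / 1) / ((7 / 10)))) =3717257 / 28710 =129.48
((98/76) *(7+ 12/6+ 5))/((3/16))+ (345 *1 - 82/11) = 272009/627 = 433.83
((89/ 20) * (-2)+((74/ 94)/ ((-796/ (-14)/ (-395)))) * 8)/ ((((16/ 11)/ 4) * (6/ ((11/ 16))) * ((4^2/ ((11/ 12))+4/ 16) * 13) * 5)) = -2184888409/ 151548529600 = -0.01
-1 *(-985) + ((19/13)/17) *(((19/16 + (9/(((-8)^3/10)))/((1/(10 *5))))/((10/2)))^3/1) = 57047314460977/57933824000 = 984.70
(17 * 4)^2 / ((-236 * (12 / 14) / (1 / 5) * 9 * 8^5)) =-2023 / 130498560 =-0.00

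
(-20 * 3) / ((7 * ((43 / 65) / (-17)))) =66300 / 301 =220.27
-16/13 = -1.23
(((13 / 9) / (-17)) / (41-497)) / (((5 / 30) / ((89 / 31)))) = 1157 / 360468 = 0.00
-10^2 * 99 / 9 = -1100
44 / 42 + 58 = 1240 / 21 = 59.05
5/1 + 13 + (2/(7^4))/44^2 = 18.00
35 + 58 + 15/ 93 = 2888/ 31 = 93.16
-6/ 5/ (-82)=3/ 205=0.01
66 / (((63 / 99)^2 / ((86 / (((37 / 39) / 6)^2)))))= 37606201776 / 67081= 560608.84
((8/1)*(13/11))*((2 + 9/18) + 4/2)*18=8424/11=765.82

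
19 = 19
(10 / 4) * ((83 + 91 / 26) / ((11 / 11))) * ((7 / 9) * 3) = 6055 / 12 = 504.58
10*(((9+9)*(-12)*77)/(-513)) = 6160/19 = 324.21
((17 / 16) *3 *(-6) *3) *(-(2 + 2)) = 459 / 2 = 229.50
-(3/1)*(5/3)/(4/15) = -75/4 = -18.75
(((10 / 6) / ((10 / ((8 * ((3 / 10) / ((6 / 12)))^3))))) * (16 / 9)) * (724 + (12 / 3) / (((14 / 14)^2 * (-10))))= 231552 / 625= 370.48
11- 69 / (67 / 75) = -4438 / 67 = -66.24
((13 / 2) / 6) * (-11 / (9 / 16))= -572 / 27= -21.19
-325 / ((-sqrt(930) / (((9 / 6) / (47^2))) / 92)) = 0.67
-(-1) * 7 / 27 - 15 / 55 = -4 / 297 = -0.01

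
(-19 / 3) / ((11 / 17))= -323 / 33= -9.79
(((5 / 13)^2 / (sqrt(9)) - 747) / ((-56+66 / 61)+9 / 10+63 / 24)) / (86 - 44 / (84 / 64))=3234132160 / 11677029481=0.28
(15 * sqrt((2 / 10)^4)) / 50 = 3 / 250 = 0.01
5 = 5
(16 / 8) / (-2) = -1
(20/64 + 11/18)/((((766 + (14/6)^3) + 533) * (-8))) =-21/238592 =-0.00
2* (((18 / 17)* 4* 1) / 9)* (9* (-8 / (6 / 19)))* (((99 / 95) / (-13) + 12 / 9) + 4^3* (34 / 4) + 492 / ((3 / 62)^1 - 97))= -769931678272 / 6642155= -115915.95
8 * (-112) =-896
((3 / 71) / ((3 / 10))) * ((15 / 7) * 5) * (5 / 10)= 0.75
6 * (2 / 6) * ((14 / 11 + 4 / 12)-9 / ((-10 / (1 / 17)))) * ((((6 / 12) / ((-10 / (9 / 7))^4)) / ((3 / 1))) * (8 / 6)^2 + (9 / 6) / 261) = 7081538081 / 366205021875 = 0.02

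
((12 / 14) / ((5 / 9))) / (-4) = -27 / 70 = -0.39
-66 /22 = -3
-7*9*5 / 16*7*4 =-2205 / 4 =-551.25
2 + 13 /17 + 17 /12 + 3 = 1465 /204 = 7.18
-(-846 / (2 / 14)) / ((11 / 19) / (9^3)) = 82025622 / 11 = 7456874.73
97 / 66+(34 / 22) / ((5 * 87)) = 14099 / 9570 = 1.47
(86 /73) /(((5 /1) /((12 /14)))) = 516 /2555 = 0.20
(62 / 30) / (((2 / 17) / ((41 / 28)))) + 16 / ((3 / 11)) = 23629 / 280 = 84.39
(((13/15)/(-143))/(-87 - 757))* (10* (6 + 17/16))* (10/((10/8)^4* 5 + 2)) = 9040/25324431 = 0.00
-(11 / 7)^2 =-121 / 49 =-2.47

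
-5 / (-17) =5 / 17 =0.29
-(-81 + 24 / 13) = 1029 / 13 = 79.15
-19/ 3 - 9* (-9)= 224/ 3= 74.67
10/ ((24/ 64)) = 80/ 3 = 26.67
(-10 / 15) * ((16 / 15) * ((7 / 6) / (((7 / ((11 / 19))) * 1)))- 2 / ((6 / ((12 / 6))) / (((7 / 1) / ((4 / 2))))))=3814 / 2565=1.49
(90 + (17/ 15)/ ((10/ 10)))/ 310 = 1367/ 4650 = 0.29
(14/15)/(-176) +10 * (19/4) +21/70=63089/1320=47.79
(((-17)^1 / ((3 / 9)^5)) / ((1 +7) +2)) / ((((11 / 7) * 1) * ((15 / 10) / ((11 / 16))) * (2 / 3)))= -28917 / 160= -180.73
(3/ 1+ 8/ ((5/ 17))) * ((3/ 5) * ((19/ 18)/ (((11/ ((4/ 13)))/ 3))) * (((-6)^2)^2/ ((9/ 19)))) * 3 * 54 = 2543265216/ 3575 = 711402.86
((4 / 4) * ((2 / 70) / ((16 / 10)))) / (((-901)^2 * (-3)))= -1 / 136382568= -0.00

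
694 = 694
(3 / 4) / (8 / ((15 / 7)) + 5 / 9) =0.17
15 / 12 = 5 / 4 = 1.25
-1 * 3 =-3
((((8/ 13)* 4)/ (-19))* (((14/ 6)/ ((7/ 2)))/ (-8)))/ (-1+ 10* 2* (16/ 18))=24/ 37297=0.00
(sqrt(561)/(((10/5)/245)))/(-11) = -245 * sqrt(561)/22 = -263.77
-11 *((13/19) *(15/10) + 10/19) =-649/38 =-17.08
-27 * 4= -108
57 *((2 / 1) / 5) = 114 / 5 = 22.80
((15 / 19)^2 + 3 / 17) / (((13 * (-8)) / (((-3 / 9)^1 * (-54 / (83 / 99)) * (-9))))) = 9839313 / 6621823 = 1.49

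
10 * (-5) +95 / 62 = -3005 / 62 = -48.47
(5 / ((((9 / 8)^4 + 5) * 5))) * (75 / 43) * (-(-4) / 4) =307200 / 1162763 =0.26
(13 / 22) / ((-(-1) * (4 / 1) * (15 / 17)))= 221 / 1320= 0.17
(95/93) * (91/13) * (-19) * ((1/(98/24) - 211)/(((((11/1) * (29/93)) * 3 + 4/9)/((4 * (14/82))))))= 44736564/24559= 1821.60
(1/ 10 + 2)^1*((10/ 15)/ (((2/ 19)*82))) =133/ 820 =0.16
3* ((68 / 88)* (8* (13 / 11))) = 21.92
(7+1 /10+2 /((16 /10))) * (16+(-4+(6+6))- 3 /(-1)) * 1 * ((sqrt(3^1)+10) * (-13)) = -58617 /2- 58617 * sqrt(3) /20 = -34384.88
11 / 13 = 0.85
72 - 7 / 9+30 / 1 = 911 / 9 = 101.22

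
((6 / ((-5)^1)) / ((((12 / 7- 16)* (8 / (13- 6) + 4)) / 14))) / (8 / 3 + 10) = 343 / 19000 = 0.02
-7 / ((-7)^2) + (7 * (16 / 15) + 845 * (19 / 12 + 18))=6953201 / 420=16555.24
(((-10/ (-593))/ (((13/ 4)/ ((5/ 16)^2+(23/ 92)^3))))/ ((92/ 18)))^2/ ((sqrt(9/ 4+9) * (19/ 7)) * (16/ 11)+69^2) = 10097235225/ 3634862470236582547456-830508525 * sqrt(5)/ 240355280844394020950528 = 0.00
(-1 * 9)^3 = -729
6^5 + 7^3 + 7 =8126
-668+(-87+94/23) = -17271/23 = -750.91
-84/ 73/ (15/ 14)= -392/ 365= -1.07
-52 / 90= -0.58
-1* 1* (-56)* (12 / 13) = 672 / 13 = 51.69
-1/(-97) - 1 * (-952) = 92345/97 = 952.01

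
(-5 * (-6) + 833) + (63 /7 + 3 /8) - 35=837.38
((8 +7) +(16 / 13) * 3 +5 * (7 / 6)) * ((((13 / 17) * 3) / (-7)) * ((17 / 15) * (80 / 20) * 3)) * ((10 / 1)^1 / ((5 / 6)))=-45912 / 35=-1311.77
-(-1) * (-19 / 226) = -19 / 226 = -0.08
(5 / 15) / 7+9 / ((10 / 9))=1711 / 210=8.15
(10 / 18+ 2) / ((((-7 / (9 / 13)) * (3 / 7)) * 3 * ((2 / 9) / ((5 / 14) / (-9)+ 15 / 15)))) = -2783 / 3276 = -0.85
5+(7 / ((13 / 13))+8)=20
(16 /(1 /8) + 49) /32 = 177 /32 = 5.53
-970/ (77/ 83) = -80510/ 77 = -1045.58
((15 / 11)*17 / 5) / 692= 51 / 7612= 0.01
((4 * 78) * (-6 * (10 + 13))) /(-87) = 14352 /29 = 494.90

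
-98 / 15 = -6.53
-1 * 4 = -4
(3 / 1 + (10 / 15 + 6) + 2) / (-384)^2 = 35 / 442368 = 0.00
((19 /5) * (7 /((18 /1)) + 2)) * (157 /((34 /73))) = 9363637 /3060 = 3060.01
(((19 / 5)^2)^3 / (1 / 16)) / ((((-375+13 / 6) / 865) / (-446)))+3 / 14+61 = 4878680410815737 / 97868750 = 49849215.51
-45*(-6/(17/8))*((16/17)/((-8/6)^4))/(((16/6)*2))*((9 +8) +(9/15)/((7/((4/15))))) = 120.77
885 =885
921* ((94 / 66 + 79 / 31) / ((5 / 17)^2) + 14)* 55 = 470491622 / 155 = 3035429.82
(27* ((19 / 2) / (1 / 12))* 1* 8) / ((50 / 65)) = 160056 / 5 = 32011.20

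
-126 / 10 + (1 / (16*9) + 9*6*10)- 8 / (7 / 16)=2565971 / 5040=509.12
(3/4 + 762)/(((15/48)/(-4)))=-48816/5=-9763.20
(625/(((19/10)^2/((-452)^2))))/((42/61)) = 389454500000/7581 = 51372444.27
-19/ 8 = -2.38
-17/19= -0.89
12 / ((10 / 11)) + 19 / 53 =3593 / 265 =13.56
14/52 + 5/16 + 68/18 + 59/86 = 406147/80496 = 5.05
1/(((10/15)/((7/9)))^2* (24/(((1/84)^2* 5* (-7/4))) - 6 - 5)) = -245/3485628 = -0.00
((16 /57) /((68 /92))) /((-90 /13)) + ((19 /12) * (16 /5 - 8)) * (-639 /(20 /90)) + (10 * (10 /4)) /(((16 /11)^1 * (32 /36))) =122083289671 /5581440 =21873.08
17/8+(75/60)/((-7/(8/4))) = 99/56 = 1.77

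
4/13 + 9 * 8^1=940/13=72.31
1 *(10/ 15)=2/ 3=0.67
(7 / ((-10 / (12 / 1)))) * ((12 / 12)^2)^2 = -42 / 5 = -8.40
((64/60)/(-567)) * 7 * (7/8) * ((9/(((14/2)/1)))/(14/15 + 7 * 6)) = -1/2898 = -0.00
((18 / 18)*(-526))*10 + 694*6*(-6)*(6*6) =-904684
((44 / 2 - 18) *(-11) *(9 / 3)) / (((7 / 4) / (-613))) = 323664 / 7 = 46237.71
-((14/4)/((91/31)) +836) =-21767/26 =-837.19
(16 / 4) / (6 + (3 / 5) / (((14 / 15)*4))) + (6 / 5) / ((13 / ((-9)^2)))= 36446 / 4485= 8.13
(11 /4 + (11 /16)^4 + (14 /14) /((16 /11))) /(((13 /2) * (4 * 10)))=239921 /17039360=0.01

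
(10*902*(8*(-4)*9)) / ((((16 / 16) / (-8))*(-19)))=-20782080 / 19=-1093793.68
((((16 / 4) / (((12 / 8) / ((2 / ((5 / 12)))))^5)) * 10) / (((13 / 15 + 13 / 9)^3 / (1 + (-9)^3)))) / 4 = -167215104 / 845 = -197887.70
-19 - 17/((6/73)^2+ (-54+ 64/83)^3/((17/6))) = -19.00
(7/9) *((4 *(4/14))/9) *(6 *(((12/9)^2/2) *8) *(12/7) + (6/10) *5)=4264/567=7.52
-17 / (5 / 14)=-238 / 5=-47.60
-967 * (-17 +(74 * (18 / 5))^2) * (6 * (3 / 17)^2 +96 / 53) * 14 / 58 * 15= -1102444533783558 / 2220965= -496380867.68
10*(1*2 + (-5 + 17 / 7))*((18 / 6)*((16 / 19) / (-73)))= 1920 / 9709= 0.20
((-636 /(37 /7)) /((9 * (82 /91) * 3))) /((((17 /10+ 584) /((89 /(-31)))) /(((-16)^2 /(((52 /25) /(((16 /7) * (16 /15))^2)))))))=395690639360 /22310408259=17.74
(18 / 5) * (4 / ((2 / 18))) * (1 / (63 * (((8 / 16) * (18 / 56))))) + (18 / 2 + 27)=48.80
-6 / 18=-1 / 3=-0.33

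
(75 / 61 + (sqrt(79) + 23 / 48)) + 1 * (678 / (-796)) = 499301 / 582672 + sqrt(79) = 9.75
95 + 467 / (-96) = 8653 / 96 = 90.14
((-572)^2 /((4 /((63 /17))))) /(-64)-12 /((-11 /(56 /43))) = -609176967 /128656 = -4734.93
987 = 987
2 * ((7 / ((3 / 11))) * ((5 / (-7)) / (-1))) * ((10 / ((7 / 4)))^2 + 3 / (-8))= 1183.53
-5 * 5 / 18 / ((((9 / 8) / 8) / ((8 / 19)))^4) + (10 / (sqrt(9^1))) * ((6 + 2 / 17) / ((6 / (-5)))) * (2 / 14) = -104443315455400 / 915743642751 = -114.05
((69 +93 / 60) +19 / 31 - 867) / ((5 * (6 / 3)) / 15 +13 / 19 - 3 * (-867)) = -28124883 / 91967080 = -0.31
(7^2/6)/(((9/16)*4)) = 98/27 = 3.63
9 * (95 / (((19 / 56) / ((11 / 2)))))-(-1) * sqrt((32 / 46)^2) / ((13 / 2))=4144172 / 299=13860.11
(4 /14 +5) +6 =79 /7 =11.29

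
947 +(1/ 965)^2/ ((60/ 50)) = 947.00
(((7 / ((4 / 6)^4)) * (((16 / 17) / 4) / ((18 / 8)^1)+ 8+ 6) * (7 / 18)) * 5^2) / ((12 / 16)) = 1321775 / 204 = 6479.29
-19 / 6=-3.17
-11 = -11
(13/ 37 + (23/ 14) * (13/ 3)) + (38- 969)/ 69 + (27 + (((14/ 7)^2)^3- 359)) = -9794107/ 35742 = -274.02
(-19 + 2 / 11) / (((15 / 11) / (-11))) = 151.80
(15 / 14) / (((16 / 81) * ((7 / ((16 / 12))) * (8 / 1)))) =405 / 3136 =0.13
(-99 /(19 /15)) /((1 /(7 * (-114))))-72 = 62298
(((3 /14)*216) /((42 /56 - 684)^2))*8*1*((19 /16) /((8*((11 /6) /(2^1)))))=8208 /63903917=0.00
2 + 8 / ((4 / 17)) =36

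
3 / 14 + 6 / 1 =87 / 14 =6.21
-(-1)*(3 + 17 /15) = 62 /15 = 4.13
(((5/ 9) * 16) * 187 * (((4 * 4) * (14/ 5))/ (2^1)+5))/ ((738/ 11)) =2254472/ 3321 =678.85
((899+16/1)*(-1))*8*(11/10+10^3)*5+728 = -36639532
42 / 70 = 3 / 5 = 0.60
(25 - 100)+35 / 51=-3790 / 51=-74.31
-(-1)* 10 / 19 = 0.53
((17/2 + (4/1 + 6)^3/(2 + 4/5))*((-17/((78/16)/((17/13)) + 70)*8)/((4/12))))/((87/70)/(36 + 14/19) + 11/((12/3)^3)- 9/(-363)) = -1919176781998080/218625228631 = -8778.39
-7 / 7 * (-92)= 92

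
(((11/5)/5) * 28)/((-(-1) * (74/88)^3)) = 26236672/1266325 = 20.72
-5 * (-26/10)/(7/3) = 39/7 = 5.57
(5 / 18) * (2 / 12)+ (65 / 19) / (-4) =-415 / 513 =-0.81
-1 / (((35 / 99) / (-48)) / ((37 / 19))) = 175824 / 665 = 264.40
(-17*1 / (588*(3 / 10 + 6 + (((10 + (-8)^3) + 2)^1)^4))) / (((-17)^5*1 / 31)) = 155 / 15346983751546975962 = 0.00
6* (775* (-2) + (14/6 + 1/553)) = -5135152/553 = -9285.99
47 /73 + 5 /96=4877 /7008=0.70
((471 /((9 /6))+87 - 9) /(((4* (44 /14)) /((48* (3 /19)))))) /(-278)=-24696 /29051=-0.85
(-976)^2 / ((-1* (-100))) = 238144 / 25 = 9525.76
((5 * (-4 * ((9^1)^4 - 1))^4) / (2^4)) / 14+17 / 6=444453774950400119 / 42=10582232736914288.55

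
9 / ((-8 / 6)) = -27 / 4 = -6.75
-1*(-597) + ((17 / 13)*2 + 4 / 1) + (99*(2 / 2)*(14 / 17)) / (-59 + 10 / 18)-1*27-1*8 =32968551 / 58123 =567.22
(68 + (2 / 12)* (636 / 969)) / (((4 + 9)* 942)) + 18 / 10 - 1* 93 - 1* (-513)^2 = -7809859816292 / 29665935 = -263260.19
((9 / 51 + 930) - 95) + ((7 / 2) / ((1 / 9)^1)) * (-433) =-435347 / 34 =-12804.32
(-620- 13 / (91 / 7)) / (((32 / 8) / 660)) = -102465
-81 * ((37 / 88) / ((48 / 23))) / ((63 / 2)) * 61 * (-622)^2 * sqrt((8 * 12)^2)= -90375908958 / 77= -1173713103.35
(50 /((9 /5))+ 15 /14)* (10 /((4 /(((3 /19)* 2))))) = 18175 /798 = 22.78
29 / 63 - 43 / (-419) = 14860 / 26397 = 0.56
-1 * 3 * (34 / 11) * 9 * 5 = -4590 / 11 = -417.27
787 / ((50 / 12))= 4722 / 25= 188.88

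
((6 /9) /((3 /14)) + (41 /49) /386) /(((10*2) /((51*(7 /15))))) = 9009337 /2431800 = 3.70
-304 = -304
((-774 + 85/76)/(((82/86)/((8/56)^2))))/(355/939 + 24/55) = -130443753165/6422041724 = -20.31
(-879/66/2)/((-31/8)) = 586/341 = 1.72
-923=-923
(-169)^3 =-4826809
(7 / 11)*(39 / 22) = 273 / 242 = 1.13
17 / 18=0.94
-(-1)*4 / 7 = 4 / 7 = 0.57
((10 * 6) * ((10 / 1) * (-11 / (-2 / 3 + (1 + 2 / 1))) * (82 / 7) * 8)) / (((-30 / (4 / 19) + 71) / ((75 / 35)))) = 35424000 / 4459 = 7944.38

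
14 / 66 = 7 / 33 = 0.21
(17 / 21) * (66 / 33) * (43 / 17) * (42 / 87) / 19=172 / 1653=0.10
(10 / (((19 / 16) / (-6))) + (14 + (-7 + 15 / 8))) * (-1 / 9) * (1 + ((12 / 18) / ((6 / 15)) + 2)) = 44317 / 2052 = 21.60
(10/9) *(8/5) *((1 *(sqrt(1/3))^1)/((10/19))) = 152 *sqrt(3)/135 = 1.95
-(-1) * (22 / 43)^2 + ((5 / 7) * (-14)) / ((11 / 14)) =-253536 / 20339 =-12.47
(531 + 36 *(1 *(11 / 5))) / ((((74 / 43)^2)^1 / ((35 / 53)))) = 39489093 / 290228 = 136.06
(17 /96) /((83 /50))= 425 /3984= 0.11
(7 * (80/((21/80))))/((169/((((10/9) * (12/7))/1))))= 256000/10647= 24.04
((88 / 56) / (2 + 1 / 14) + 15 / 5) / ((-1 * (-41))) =109 / 1189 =0.09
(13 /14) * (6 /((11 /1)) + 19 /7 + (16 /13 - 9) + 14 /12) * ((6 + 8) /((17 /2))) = -1181 /231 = -5.11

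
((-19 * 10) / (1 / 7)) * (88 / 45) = -23408 / 9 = -2600.89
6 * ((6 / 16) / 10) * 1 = 9 / 40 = 0.22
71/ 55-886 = -48659/ 55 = -884.71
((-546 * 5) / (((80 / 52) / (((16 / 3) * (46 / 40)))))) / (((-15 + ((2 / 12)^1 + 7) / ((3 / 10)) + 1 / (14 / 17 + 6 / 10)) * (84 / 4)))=-54.03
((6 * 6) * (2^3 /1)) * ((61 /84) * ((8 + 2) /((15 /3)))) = 2928 /7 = 418.29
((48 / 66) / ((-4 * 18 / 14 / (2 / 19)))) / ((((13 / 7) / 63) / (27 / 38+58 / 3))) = -10.12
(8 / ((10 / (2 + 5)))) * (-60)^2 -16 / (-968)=2439362 / 121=20160.02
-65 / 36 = -1.81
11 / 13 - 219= -2836 / 13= -218.15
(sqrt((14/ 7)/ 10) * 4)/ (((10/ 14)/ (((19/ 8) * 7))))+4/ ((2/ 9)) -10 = 49.64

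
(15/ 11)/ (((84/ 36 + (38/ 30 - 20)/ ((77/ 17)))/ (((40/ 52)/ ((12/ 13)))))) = -875/ 1388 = -0.63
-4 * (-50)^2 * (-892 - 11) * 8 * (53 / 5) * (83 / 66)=10592792000 / 11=962981090.91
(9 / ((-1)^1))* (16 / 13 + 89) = -10557 / 13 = -812.08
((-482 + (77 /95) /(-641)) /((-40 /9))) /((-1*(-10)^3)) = 264163203 /2435800000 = 0.11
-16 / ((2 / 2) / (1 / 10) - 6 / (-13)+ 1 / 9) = -1872 / 1237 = -1.51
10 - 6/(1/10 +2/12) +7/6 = -34/3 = -11.33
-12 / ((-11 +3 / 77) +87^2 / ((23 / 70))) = -10626 / 20388749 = -0.00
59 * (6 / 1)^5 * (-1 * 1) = -458784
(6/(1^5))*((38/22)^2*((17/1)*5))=184110/121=1521.57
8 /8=1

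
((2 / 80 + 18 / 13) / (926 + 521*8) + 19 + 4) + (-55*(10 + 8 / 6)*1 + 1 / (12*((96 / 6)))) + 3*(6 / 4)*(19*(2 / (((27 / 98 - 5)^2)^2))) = -599.98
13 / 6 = 2.17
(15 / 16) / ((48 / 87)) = 435 / 256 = 1.70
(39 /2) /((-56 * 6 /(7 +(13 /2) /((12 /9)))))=-1235 /1792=-0.69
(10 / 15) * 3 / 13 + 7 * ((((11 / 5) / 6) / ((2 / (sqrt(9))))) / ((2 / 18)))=9049 / 260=34.80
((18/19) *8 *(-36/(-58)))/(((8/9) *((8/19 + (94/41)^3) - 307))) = -66991212/3728276047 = -0.02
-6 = -6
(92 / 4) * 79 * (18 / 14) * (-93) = -1520829 / 7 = -217261.29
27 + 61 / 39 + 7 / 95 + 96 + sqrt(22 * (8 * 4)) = 8 * sqrt(11) + 461783 / 3705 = 151.17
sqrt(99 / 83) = 3 * sqrt(913) / 83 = 1.09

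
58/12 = 29/6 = 4.83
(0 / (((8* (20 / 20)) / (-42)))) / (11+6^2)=0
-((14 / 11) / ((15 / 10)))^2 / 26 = -392 / 14157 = -0.03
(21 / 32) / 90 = 7 / 960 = 0.01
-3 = -3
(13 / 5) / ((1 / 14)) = 182 / 5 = 36.40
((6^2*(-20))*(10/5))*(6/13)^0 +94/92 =-66193/46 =-1438.98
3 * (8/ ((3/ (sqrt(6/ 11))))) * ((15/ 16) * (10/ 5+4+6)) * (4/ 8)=45 * sqrt(66)/ 11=33.23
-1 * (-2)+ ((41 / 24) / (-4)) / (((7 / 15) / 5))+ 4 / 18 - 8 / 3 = -10121 / 2016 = -5.02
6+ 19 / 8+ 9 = 139 / 8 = 17.38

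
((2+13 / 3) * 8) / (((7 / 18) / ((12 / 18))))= 608 / 7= 86.86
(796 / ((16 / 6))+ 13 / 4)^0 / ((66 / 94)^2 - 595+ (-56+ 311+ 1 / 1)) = -2209 / 747762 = -0.00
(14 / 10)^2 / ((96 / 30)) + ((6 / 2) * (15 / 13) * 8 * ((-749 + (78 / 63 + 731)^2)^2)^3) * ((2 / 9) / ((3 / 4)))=4436665613239265007546069696425068332429712748659870951 / 22950181835526319920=193317231429139057963619100000000000.00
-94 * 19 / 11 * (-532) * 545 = 517832840 / 11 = 47075712.73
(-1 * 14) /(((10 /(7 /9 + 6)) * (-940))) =427 /42300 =0.01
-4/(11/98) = -392/11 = -35.64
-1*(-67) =67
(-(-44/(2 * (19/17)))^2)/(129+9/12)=-559504/187359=-2.99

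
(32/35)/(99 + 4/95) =0.01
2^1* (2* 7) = 28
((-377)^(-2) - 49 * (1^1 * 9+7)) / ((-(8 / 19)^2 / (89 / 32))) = 3580106678415 / 291080192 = 12299.38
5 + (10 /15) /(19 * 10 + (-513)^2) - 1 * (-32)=29232851 /790077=37.00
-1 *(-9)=9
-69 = -69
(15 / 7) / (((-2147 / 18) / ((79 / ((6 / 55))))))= -13.01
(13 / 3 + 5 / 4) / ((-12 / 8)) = -67 / 18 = -3.72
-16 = -16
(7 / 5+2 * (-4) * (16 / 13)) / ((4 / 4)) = -549 / 65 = -8.45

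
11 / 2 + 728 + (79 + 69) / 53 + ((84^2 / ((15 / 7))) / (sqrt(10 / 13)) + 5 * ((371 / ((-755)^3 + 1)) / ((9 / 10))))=151150496807701 / 205285952898 + 8232 * sqrt(130) / 25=4490.66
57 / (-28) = -57 / 28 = -2.04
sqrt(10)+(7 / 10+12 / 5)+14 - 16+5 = sqrt(10)+61 / 10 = 9.26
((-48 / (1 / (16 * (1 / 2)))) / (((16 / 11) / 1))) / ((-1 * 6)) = 44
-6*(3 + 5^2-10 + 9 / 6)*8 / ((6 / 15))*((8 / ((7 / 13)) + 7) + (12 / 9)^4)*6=-7376200 / 21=-351247.62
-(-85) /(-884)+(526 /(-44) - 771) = -447905 /572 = -783.05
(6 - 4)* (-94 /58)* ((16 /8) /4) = -47 /29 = -1.62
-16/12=-4/3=-1.33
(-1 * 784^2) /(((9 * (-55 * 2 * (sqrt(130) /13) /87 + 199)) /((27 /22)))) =-18053371469952 /42861484567 - 802126080 * sqrt(130) /3896498597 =-423.55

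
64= 64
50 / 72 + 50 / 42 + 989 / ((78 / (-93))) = -3856859 / 3276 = -1177.31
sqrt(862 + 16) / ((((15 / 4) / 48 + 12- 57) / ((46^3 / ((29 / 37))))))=-10021376 * sqrt(878) / 3625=-81915.60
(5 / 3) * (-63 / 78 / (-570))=7 / 2964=0.00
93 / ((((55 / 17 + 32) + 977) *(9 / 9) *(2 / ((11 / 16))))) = 5797 / 183552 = 0.03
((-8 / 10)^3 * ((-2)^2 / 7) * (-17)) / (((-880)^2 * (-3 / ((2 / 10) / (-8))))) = 17 / 317625000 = 0.00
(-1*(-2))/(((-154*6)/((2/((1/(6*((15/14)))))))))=-15/539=-0.03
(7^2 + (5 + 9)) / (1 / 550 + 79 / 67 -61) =-2321550 / 2204333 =-1.05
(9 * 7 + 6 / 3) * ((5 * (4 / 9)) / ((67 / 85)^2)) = 232.48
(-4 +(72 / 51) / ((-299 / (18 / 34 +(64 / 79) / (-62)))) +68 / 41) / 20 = -5084181198 / 43382210495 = -0.12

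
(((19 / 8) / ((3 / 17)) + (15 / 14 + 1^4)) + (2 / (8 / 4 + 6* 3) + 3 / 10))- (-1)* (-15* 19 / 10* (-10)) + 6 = 257821 / 840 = 306.93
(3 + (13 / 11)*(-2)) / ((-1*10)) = -7 / 110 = -0.06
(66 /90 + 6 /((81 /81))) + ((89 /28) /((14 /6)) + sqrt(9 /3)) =sqrt(3) + 23801 /2940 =9.83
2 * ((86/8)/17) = 43/34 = 1.26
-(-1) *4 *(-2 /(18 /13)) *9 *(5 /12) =-65 /3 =-21.67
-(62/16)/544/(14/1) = -31/60928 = -0.00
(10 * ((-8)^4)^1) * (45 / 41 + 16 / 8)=5201920 / 41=126876.10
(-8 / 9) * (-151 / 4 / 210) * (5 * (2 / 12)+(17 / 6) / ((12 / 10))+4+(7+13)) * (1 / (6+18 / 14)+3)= 1182632 / 86751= 13.63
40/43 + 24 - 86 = -2626/43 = -61.07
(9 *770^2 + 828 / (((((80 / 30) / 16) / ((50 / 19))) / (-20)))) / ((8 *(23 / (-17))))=-409776075 / 874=-468851.34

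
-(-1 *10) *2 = 20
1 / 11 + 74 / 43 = 857 / 473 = 1.81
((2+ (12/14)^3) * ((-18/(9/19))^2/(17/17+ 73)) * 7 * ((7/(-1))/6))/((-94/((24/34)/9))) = 651244/1862469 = 0.35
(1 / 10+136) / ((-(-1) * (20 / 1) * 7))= 1361 / 1400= 0.97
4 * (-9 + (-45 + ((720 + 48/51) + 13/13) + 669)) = 90912/17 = 5347.76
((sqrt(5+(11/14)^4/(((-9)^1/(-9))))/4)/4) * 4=3 * sqrt(22969)/784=0.58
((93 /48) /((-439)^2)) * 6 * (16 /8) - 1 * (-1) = 770977 /770884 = 1.00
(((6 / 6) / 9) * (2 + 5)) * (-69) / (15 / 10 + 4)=-322 / 33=-9.76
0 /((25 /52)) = 0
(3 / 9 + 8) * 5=125 / 3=41.67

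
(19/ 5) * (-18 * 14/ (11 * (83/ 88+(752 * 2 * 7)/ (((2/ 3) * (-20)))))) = 38304/ 347009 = 0.11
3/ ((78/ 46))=23/ 13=1.77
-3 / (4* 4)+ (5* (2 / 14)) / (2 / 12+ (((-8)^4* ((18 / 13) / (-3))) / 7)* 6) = -532035 / 2830864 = -0.19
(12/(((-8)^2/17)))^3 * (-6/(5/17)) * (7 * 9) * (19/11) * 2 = -8097945597/56320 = -143784.55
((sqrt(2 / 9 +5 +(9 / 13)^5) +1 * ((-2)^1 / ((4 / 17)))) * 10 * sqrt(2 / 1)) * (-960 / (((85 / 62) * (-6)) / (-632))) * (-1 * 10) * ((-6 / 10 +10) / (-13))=-2357309440 * sqrt(116884378) / 1456611 +589327360 * sqrt(2) / 13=46613862.44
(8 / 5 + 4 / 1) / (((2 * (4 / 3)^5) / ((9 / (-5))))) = -1.20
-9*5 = -45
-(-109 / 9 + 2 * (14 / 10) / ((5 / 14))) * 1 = 961 / 225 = 4.27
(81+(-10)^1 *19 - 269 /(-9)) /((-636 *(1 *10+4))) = 89 /10017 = 0.01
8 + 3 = 11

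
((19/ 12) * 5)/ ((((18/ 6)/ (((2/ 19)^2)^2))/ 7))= 140/ 61731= 0.00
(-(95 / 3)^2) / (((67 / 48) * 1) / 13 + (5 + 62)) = -75088 / 5025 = -14.94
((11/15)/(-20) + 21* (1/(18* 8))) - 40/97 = -35293/116400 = -0.30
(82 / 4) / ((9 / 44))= 902 / 9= 100.22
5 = 5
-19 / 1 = -19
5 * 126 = 630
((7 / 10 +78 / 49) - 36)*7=-16517 / 70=-235.96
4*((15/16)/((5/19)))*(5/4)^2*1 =1425/64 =22.27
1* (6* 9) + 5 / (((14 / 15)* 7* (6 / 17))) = 11009 / 196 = 56.17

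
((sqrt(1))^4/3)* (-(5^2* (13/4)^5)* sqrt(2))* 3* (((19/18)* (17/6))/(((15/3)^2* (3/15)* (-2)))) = 599638195* sqrt(2)/221184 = 3833.99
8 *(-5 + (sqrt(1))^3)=-32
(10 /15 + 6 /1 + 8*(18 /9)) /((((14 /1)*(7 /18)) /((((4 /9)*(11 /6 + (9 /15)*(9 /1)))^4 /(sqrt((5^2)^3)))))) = 49234751552 /13839609375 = 3.56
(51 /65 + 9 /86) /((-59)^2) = 4971 /19458790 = 0.00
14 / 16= 7 / 8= 0.88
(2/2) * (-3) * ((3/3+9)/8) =-15/4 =-3.75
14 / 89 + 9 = 815 / 89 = 9.16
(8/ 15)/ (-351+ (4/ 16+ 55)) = -32/ 17745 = -0.00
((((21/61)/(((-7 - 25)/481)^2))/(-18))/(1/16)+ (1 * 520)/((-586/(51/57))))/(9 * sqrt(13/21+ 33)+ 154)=-4915378639171/9581243452800+ 9119440889 * sqrt(14826)/6387495635200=-0.34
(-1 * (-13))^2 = 169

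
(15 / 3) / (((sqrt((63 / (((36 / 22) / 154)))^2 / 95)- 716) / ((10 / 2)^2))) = -8502500 / 13549279- 741125 * sqrt(95) / 13549279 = -1.16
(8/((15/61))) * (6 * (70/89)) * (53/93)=724192/8277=87.49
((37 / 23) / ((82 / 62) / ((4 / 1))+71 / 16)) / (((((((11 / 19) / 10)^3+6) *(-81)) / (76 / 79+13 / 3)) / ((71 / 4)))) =-560810688532000 / 8595050655682953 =-0.07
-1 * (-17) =17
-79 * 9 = -711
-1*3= -3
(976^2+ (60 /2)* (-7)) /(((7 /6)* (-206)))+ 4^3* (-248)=-14300810 /721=-19834.69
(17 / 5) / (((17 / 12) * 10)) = 6 / 25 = 0.24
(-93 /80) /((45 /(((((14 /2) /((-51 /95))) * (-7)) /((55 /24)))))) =-28861 /28050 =-1.03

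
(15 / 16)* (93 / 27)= 155 / 48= 3.23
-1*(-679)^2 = -461041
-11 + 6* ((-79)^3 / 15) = -986133 / 5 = -197226.60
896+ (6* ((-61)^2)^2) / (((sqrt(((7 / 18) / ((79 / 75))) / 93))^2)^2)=161433317211985304 / 30625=5271291990595.44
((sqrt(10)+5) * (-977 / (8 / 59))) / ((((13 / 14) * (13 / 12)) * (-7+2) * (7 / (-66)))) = -11413314 / 169-11413314 * sqrt(10) / 845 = -110246.91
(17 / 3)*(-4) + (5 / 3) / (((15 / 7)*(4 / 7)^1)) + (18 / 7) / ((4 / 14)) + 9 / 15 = -2107 / 180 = -11.71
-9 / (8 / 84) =-189 / 2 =-94.50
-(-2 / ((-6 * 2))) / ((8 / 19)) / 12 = -19 / 576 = -0.03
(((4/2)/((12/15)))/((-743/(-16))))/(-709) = -40/526787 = -0.00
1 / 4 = 0.25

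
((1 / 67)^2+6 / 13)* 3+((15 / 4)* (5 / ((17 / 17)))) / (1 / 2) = 4538457 / 116714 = 38.89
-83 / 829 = -0.10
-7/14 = -1/2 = -0.50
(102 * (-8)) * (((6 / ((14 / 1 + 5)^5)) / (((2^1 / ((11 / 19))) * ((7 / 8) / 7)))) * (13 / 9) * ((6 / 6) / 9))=-311168 / 423412929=-0.00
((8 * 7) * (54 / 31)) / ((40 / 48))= 18144 / 155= 117.06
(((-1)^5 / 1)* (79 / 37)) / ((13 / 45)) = -3555 / 481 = -7.39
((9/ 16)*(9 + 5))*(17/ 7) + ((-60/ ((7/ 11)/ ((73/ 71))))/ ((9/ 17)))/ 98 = 10085947/ 584472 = 17.26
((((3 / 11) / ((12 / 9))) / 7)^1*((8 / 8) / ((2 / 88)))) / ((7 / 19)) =171 / 49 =3.49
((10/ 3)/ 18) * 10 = 1.85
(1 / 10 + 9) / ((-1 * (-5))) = 91 / 50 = 1.82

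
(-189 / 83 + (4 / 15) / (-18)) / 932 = -25681 / 10443060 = -0.00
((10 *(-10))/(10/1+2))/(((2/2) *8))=-25/24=-1.04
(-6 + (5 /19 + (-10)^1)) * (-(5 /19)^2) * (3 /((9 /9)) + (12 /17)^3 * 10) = 7.10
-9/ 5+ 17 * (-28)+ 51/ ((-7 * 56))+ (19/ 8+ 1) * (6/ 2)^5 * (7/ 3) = 1406981/ 980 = 1435.69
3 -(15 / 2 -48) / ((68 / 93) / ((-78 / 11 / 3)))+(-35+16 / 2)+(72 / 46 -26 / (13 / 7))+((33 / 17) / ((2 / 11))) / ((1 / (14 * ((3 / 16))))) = -9588145 / 68816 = -139.33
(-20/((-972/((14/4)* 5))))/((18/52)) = 2275/2187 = 1.04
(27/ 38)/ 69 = 9/ 874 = 0.01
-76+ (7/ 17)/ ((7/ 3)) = -1289/ 17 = -75.82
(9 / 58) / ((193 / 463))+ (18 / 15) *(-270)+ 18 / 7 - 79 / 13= -327.13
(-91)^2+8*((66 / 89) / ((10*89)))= 327969269 / 39605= 8281.01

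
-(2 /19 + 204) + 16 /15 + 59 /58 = -3339413 /16530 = -202.02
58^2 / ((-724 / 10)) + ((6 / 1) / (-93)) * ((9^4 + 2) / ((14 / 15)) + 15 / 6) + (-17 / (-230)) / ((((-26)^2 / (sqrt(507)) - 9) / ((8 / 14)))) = -5561197146852 / 11115980155 + 1768 * sqrt(3) / 1981105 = -500.29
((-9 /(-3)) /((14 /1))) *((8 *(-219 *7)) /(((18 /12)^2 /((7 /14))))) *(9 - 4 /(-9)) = -49640 /9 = -5515.56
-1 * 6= -6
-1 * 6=-6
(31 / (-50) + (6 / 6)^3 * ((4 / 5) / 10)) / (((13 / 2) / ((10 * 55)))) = -594 / 13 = -45.69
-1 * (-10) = 10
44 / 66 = 2 / 3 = 0.67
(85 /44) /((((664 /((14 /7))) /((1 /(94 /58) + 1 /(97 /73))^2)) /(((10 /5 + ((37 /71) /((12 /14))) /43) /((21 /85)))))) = 1974309677375 /22187655463446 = 0.09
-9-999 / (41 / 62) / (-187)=-7065 / 7667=-0.92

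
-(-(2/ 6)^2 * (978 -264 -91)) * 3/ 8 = 623/ 24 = 25.96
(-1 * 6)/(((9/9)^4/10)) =-60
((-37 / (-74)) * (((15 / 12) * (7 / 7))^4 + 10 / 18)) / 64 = 6905 / 294912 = 0.02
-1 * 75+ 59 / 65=-4816 / 65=-74.09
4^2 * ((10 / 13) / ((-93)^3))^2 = 1600 / 109341341002881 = 0.00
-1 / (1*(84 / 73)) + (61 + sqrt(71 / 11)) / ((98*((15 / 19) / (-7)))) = -2683 / 420-19*sqrt(781) / 2310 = -6.62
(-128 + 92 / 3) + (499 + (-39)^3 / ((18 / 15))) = -294185 / 6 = -49030.83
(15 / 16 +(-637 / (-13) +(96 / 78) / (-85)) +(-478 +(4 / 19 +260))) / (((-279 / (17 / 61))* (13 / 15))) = 56389699 / 291456048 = 0.19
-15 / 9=-5 / 3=-1.67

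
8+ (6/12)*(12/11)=94/11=8.55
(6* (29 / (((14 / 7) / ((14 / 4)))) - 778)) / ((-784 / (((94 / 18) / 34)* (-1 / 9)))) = -136723 / 1439424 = -0.09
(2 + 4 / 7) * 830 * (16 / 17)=239040 / 119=2008.74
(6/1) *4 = 24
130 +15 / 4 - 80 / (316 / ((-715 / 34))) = 747105 / 5372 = 139.07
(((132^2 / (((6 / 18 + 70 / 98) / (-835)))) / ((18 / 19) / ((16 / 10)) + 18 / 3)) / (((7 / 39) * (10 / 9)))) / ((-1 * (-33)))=-320112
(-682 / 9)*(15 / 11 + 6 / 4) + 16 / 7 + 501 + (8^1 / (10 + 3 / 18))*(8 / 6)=122692 / 427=287.33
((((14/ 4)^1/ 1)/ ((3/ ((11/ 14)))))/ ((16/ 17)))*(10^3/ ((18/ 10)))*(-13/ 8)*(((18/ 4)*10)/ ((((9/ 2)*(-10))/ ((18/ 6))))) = 1519375/ 576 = 2637.80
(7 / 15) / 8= 7 / 120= 0.06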